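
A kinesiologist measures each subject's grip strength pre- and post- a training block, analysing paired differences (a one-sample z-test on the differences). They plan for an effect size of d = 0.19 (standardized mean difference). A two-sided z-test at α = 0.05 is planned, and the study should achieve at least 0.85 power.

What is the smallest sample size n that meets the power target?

For power 0.85 need Φ(δ − z_{0.025}) = 0.85, so δ = z_{0.025} + z_{0.15} = 1.960 + 1.036 = 2.996.
(Ignoring the negligible lower-tail rejection probability gives the usual closed-form inversion.)
δ = d·√n ⇒ n = (δ/d)² = (2.996 / 0.19)² = 248.71.
Round up to the next whole unit.

n = 249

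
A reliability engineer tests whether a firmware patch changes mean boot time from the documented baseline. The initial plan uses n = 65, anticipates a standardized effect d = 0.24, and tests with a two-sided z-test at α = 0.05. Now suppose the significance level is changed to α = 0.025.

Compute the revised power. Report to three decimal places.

δ = d·√n = 0.24 × √65 = 1.9349 (unchanged). New critical value: z_{0.0125} = 2.241.
Revised power = Φ(δ − 2.241) + Φ(−δ − 2.241) = Φ(-0.306) + Φ(-4.176) = 0.3796 + 0.0000 = 0.3796.

Power ≈ 0.380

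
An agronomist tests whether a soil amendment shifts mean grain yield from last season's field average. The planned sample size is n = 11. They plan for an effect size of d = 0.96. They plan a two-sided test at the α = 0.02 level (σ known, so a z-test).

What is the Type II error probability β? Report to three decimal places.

Noncentrality parameter: δ = d·√n = 0.96 × √11 = 3.1840
Critical value for a two-sided test at α = 0.02: z_{α/2} = 2.326.
Power = Φ(δ − 2.326) + Φ(−δ − 2.326) = Φ(0.858) + Φ(-5.510) = 0.8044 + 0.0000 = 0.8044.
Type II error: β = 1 − power = 1 − 0.8044 = 0.1956.

β ≈ 0.196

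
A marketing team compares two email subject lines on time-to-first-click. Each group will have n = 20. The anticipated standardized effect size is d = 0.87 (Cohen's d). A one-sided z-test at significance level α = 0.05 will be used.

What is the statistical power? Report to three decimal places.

Noncentrality parameter: δ = d·√(n/2) = 0.87 × √(20/2) = 2.7512
One-sided α = 0.05 → critical value z_{0.05} = 1.645.
Power = P(Z > 1.645 − δ) = Φ(1.106) = 0.8657.

Power ≈ 0.866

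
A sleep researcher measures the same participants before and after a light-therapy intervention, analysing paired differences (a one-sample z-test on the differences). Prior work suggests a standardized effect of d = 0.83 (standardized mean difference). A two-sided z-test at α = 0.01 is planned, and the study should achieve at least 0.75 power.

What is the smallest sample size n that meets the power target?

For power 0.75 need Φ(δ − z_{0.005}) = 0.75, so δ = z_{0.005} + z_{0.25} = 2.576 + 0.674 = 3.250.
(The Φ(−δ − z_{α/2}) term is vanishingly small for δ > 0 and is dropped in the standard sample-size formula.)
δ = d·√n ⇒ n = (δ/d)² = (3.250 / 0.83)² = 15.34.
Round up to the next whole unit.

n = 16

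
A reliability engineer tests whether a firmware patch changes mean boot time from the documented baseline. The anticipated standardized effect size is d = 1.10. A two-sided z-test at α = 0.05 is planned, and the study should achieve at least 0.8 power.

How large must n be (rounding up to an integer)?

Set Φ(δ − 1.960) = 0.8; then δ − 1.960 = Φ⁻¹(0.8) = 0.842, giving δ = 2.802.
(The Φ(−δ − z_{α/2}) term is vanishingly small for δ > 0 and is dropped in the standard sample-size formula.)
δ = d·√n ⇒ n = (δ/d)² = (2.802 / 1.10)² = 6.49.
Rounding up, n = 7.

n = 7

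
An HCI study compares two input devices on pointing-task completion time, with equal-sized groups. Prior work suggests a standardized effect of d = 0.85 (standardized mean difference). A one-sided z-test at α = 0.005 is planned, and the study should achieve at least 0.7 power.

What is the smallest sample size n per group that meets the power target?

n = 27 per group

Set Φ(δ − 2.576) = 0.7; then δ − 2.576 = Φ⁻¹(0.7) = 0.524, giving δ = 3.100.
δ = d·√(n/2) ⇒ n = 2(δ/d)² = 2 × (3.100 / 0.85)² = 26.61.
Rounding up, n = 27 per group.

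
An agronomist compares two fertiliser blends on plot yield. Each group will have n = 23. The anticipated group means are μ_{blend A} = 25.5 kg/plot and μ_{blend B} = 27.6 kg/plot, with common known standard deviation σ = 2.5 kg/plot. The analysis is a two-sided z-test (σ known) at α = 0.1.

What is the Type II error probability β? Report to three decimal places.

β ≈ 0.114

Standardized effect: d = |μ_{blend A} − μ_{blend B}| / σ = |25.5 − 27.6| / 2.5 = 0.8400
Noncentrality parameter: λ = d·√(n/2) = 0.8400 × √(23/2) = 2.8486
Critical value for a two-sided test at α = 0.1: z_{α/2} = 1.645.
Power = Φ(λ − 1.645) + Φ(−λ − 1.645) = Φ(1.204) + Φ(-4.493) = 0.8857 + 0.0000 = 0.8857.
Type II error: β = 1 − power = 1 − 0.8857 = 0.1143.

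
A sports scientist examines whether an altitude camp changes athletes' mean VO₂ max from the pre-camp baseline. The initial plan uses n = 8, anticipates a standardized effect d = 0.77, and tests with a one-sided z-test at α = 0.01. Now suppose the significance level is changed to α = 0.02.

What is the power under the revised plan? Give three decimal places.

Power ≈ 0.549

δ = d·√n = 0.77 × √8 = 2.1779 (unchanged). New critical value: z_{0.02} = 2.054.
Revised power = P(Z > 2.054 − δ) = Φ(0.124) = 0.5494.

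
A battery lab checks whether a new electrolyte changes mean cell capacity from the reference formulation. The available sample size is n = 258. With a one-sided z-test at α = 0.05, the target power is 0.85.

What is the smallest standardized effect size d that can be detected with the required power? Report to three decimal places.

Need Φ(δ − 1.645) = 0.85, so δ = 1.645 + 1.036 = 2.681.
δ = d·√n ⇒ d = δ/√n = 2.681/√258 = 0.1669.

d ≈ 0.167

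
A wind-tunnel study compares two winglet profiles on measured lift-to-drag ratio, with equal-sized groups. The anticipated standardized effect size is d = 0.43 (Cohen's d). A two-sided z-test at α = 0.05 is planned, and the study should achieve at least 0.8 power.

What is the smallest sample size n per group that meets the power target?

n = 85 per group

Set Φ(δ − 1.960) = 0.8; then δ − 1.960 = Φ⁻¹(0.8) = 0.842, giving δ = 2.802.
(Ignoring the negligible lower-tail rejection probability gives the usual closed-form inversion.)
δ = d·√(n/2) ⇒ n = 2(δ/d)² = 2 × (2.802 / 0.43)² = 84.90.
Round up to the next whole unit.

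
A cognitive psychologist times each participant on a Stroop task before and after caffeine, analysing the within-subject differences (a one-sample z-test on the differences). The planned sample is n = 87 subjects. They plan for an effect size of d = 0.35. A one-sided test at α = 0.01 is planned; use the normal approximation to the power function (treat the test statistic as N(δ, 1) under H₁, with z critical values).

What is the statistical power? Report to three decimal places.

Power ≈ 0.826

Noncentrality parameter: δ = d·√n = 0.35 × √87 = 3.2646
One-sided α = 0.01 → critical value z_{0.01} = 2.326.
Power = Φ(δ − 2.326) = Φ(0.938) = 0.8259.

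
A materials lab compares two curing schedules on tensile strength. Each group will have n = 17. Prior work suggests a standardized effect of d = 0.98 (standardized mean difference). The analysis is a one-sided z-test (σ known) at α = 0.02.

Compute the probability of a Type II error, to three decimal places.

β ≈ 0.211

Noncentrality parameter: δ = d·√(n/2) = 0.98 × √(17/2) = 2.8572
Critical value for a one-sided test at α = 0.02: z_α = 2.054.
Power = P(Z > 2.054 − δ) = Φ(0.803) = 0.7891.
Type II error: β = 1 − power = 1 − 0.7891 = 0.2109.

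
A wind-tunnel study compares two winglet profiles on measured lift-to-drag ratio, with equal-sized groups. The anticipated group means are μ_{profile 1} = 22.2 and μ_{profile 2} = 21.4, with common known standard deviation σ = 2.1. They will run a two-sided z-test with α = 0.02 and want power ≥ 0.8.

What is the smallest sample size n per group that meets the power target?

n = 139 per group

Standardized effect: d = |μ_{profile 1} − μ_{profile 2}| / σ = |22.2 − 21.4| / 2.1 = 0.3810
Set Φ(δ − 2.326) = 0.8; then δ − 2.326 = Φ⁻¹(0.8) = 0.842, giving δ = 3.168.
(The Φ(−δ − z_{α/2}) term is vanishingly small for δ > 0 and is dropped in the standard sample-size formula.)
δ = d·√(n/2) ⇒ n = 2(δ/d)² = 2 × (3.168 / 0.3810)² = 138.31.
Rounding up, n = 139 per group.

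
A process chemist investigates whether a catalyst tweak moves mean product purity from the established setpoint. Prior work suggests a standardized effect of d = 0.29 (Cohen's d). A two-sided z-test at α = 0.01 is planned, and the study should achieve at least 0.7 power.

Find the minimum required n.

Set Φ(δ − 2.576) = 0.7; then δ − 2.576 = Φ⁻¹(0.7) = 0.524, giving δ = 3.100.
(For δ > 0 the lower-tail rejection region contributes negligibly to power, so the one-term inversion is standard.)
δ = d·√n ⇒ n = (δ/d)² = (3.100 / 0.29)² = 114.29.
Rounding up, n = 115.

n = 115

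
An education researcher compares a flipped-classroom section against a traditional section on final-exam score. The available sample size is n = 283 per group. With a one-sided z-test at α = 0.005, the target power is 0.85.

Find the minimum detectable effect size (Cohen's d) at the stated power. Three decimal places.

d ≈ 0.304

Need Φ(δ − 2.576) = 0.85, so δ = 2.576 + 1.036 = 3.612.
δ = d·√(n/2) ⇒ d = δ/√(n/2) = 3.612/√(283/2) = 0.3037.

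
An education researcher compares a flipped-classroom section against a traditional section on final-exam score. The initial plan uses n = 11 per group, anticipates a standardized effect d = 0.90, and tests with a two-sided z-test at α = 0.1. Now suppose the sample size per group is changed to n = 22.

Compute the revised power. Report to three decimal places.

With n = 22 per group: δ = d·√(n/2) = 0.90 × √(22/2) = 2.9850. Critical value z_{0.05} = 1.645.
Revised power = Φ(δ − 1.645) + Φ(−δ − 1.645) = Φ(1.340) + Φ(-4.630) = 0.9099 + 0.0000 = 0.9099.

Power ≈ 0.910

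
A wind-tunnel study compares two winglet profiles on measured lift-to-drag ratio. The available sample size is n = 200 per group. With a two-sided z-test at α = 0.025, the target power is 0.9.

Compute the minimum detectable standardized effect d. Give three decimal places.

d ≈ 0.352

Required noncentrality: δ = z_{0.0125} + z_{0.10} = 2.241 + 1.282 = 3.523.
(Lower-tail contribution to power is negligible for δ > 0.)
δ = d·√(n/2) ⇒ d = δ/√(n/2) = 3.523/√(200/2) = 0.3523.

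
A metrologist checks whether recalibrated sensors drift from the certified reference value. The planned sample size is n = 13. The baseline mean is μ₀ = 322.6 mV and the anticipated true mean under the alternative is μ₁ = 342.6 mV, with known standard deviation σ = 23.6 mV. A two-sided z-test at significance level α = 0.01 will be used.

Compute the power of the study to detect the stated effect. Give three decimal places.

Power ≈ 0.684

Standardized effect: d = |μ₁ − μ₀| / σ = |342.6 − 322.6| / 23.6 = 0.8475
Noncentrality parameter: δ = d·√n = 0.8475 × √13 = 3.0556
Two-sided α = 0.01 → critical value z_{0.005} = 2.576.
Power = Φ(δ − 2.576) + Φ(−δ − 2.576) = Φ(0.480) + Φ(-5.631) = 0.6843 + 0.0000 = 0.6843.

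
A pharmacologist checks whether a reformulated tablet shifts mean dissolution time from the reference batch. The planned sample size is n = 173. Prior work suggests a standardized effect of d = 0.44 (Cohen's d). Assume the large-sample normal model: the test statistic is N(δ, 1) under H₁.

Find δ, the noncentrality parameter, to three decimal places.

The noncentrality parameter scales effect size by the design's sample-size factor: δ = d·√n = 0.44 × √173 = 5.7873

δ ≈ 5.787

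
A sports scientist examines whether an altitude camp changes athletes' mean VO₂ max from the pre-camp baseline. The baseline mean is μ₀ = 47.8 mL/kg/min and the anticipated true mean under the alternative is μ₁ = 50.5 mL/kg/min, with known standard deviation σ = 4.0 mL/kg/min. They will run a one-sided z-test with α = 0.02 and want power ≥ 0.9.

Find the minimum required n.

Standardized effect: d = |μ₁ − μ₀| / σ = |50.5 − 47.8| / 4.0 = 0.6750
Set Φ(δ − 2.054) = 0.9; then δ − 2.054 = Φ⁻¹(0.9) = 1.282, giving δ = 3.335.
δ = d·√n ⇒ n = (δ/d)² = (3.335 / 0.6750)² = 24.42.
Round up to the next whole unit.

n = 25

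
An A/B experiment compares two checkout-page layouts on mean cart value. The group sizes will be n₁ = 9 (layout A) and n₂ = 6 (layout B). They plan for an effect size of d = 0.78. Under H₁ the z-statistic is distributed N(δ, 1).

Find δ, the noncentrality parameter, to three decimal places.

δ ≈ 1.480

The noncentrality parameter scales effect size by the design's sample-size factor: δ = d / √(1/n₁ + 1/n₂) = 0.78 / √(1/9 + 1/6) = 1.4799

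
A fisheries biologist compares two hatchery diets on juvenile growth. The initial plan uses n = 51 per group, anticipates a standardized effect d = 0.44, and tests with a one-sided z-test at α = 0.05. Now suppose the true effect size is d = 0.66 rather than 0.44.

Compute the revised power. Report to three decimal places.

With d = 0.66: δ = d·√(n/2) = 0.66 × √(51/2) = 3.3328. Critical value z_{0.05} = 1.645.
Revised power = P(Z > 1.645 − δ) = Φ(1.688) = 0.9543.

Power ≈ 0.954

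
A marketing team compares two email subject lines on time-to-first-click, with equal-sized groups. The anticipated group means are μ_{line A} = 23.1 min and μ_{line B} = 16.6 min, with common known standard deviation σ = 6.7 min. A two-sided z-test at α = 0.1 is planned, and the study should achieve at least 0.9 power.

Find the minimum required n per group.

n = 19 per group

Standardized effect: d = |μ_{line A} − μ_{line B}| / σ = |23.1 − 16.6| / 6.7 = 0.9701
For power 0.9 need Φ(δ − z_{0.05}) = 0.9, so δ = z_{0.05} + z_{0.10} = 1.645 + 1.282 = 2.926.
(The Φ(−δ − z_{α/2}) term is vanishingly small for δ > 0 and is dropped in the standard sample-size formula.)
δ = d·√(n/2) ⇒ n = 2(δ/d)² = 2 × (2.926 / 0.9701)² = 18.20.
Rounding up, n = 19 per group.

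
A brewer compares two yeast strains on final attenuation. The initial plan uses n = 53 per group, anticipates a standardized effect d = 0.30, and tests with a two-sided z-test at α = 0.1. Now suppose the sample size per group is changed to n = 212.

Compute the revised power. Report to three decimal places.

Power ≈ 0.926

With n = 212 per group: δ = d·√(n/2) = 0.30 × √(212/2) = 3.0887. Critical value z_{0.05} = 1.645.
Revised power = Φ(δ − 1.645) + Φ(−δ − 1.645) = Φ(1.444) + Φ(-4.734) = 0.9256 + 0.0000 = 0.9256.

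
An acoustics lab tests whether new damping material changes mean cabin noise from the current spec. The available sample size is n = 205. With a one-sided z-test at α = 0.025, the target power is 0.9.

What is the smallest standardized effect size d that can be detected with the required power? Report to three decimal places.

d ≈ 0.226

Required noncentrality: δ = z_{0.025} + z_{0.10} = 1.960 + 1.282 = 3.242.
δ = d·√n ⇒ d = δ/√n = 3.242/√205 = 0.2264.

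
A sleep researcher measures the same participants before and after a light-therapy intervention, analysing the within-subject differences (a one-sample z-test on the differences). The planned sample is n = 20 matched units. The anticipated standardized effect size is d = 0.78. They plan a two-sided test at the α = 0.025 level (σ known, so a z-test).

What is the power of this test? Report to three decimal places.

Noncentrality parameter: δ = d·√n = 0.78 × √20 = 3.4883
Critical value for a two-sided test at α = 0.025: z_{α/2} = 2.241.
Power = Φ(δ − 2.241) + Φ(−δ − 2.241) = Φ(1.247) + Φ(-5.730) = 0.8938 + 0.0000 = 0.8938.

Power ≈ 0.894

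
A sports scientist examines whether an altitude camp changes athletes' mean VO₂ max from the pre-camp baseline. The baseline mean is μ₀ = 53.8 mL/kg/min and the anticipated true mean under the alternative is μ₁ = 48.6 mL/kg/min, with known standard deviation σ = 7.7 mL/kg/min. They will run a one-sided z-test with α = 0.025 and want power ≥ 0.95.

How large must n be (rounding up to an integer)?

Standardized effect: d = |μ₁ − μ₀| / σ = |48.6 − 53.8| / 7.7 = 0.6753
For power 0.95 need Φ(δ − z_{0.025}) = 0.95, so δ = z_{0.025} + z_{0.05} = 1.960 + 1.645 = 3.605.
δ = d·√n ⇒ n = (δ/d)² = (3.605 / 0.6753)² = 28.49.
Round up to the next whole unit.

n = 29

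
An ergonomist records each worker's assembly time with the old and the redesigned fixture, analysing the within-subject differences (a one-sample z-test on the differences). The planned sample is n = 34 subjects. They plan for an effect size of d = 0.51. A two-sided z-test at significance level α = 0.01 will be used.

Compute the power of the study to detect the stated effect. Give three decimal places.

Power ≈ 0.655

Noncentrality parameter: δ = d·√n = 0.51 × √34 = 2.9738
Critical value for a two-sided test at α = 0.01: z_{α/2} = 2.576.
Power = Φ(δ − 2.576) + Φ(−δ − 2.576) = Φ(0.398) + Φ(-5.550) = 0.6547 + 0.0000 = 0.6547.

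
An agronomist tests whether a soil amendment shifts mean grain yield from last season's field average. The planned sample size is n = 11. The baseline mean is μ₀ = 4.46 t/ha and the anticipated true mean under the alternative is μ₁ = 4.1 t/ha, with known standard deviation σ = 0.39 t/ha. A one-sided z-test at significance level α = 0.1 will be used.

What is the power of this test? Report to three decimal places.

Power ≈ 0.962

Standardized effect: d = |μ₁ − μ₀| / σ = |4.1 − 4.46| / 0.39 = 0.9231
Noncentrality parameter: δ = d·√n = 0.9231 × √11 = 3.0615
One-sided α = 0.1 → critical value z_{0.1} = 1.282.
Power = Φ(δ − 1.282) = Φ(1.780) = 0.9625.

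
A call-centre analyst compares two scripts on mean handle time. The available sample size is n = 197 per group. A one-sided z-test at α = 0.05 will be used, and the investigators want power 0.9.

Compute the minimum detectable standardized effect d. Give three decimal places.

Required noncentrality: δ = z_{0.05} + z_{0.10} = 1.645 + 1.282 = 2.926.
δ = d·√(n/2) ⇒ d = δ/√(n/2) = 2.926/√(197/2) = 0.2949.

d ≈ 0.295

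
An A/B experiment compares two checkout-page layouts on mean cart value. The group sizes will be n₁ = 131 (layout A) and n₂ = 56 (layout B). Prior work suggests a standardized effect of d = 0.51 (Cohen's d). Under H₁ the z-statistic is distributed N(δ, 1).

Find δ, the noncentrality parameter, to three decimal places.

The noncentrality parameter scales effect size by the design's sample-size factor: δ = d / √(1/n₁ + 1/n₂) = 0.51 / √(1/131 + 1/56) = 3.1943

δ ≈ 3.194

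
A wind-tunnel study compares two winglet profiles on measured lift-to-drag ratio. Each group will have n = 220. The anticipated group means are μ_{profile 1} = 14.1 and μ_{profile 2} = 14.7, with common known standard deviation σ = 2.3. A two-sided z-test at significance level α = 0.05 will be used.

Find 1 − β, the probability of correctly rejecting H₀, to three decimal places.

Standardized effect: d = |μ_{profile 1} − μ_{profile 2}| / σ = |14.1 − 14.7| / 2.3 = 0.2609
Noncentrality parameter: δ = d·√(n/2) = 0.2609 × √(220/2) = 2.7360
Two-sided α = 0.05 → critical value z_{0.025} = 1.960.
Power = Φ(δ − 1.960) + Φ(−δ − 1.960) = Φ(0.776) + Φ(-4.696) = 0.7811 + 0.0000 = 0.7811.

Power ≈ 0.781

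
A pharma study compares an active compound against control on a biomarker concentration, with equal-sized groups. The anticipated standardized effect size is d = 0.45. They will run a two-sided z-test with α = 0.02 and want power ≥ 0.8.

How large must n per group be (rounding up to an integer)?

n = 100 per group

Set Φ(δ − 2.326) = 0.8; then δ − 2.326 = Φ⁻¹(0.8) = 0.842, giving δ = 3.168.
(For δ > 0 the lower-tail rejection region contributes negligibly to power, so the one-term inversion is standard.)
δ = d·√(n/2) ⇒ n = 2(δ/d)² = 2 × (3.168 / 0.45)² = 99.12.
Rounding up, n = 100 per group.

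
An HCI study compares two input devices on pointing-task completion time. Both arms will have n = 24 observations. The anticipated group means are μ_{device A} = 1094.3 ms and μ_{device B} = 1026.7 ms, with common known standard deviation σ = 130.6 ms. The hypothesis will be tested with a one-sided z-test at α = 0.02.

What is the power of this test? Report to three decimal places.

Power ≈ 0.397

Standardized effect: d = |μ_{device A} − μ_{device B}| / σ = |1094.3 − 1026.7| / 130.6 = 0.5176
Noncentrality parameter: δ = d·√(n/2) = 0.5176 × √(24/2) = 1.7931
One-sided α = 0.02 → critical value z_{0.02} = 2.054.
Power = P(Z > 2.054 − δ) = Φ(-0.261) = 0.3972.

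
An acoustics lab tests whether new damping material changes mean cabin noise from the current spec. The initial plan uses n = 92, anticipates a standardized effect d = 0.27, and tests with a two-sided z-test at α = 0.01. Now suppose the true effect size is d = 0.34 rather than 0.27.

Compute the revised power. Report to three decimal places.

With d = 0.34: δ = d·√n = 0.34 × √92 = 3.2612. Critical value z_{0.005} = 2.576.
Revised power = Φ(δ − 2.576) + Φ(−δ − 2.576) = Φ(0.685) + Φ(-5.837) = 0.7534 + 0.0000 = 0.7534.

Power ≈ 0.753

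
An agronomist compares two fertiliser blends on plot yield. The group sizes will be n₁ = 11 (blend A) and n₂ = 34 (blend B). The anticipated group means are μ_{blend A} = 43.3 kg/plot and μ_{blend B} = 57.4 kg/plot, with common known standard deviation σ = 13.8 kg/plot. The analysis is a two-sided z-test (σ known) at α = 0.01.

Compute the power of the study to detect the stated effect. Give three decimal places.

Standardized effect: d = |μ_{blend A} − μ_{blend B}| / σ = |43.3 − 57.4| / 13.8 = 1.0217
Noncentrality parameter: δ = d / √(1/n₁ + 1/n₂) = 1.0217 / √(1/11 + 1/34) = 2.9456
Two-sided α = 0.01 → critical value z_{0.005} = 2.576.
Power = Φ(δ − 2.576) + Φ(−δ − 2.576) = Φ(0.370) + Φ(-5.521) = 0.6442 + 0.0000 = 0.6442.

Power ≈ 0.644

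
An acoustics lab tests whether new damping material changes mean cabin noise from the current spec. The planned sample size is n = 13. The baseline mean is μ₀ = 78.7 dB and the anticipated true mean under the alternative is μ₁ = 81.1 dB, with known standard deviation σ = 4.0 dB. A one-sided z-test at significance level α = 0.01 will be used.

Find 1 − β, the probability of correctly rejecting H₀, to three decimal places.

Standardized effect: d = |μ₁ − μ₀| / σ = |81.1 − 78.7| / 4.0 = 0.6000
Noncentrality parameter: δ = d·√n = 0.6000 × √13 = 2.1633
One-sided α = 0.01 → critical value z_{0.01} = 2.326.
Power = P(Z > 2.326 − δ) = Φ(-0.163) = 0.4353.

Power ≈ 0.435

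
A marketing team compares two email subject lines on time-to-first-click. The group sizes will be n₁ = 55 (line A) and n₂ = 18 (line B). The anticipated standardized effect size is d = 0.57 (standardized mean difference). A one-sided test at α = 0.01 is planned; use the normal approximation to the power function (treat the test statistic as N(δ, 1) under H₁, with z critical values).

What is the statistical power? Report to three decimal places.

Noncentrality parameter: λ = d / √(1/n₁ + 1/n₂) = 0.57 / √(1/55 + 1/18) = 2.0991
One-sided α = 0.01 → critical value z_{0.01} = 2.326.
Power = P(Z > 2.326 − λ) = Φ(-0.227) = 0.4101.

Power ≈ 0.410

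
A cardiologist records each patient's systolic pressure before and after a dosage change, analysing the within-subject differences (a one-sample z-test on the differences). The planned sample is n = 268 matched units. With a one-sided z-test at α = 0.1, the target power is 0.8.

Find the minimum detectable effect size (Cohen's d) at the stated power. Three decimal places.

Need Φ(δ − 1.282) = 0.8, so δ = 1.282 + 0.842 = 2.123.
δ = d·√n ⇒ d = δ/√n = 2.123/√268 = 0.1297.

d ≈ 0.130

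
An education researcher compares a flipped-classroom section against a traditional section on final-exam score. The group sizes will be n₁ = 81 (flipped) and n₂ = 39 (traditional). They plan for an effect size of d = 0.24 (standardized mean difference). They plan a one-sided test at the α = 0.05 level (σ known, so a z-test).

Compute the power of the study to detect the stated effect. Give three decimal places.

Noncentrality parameter: δ = d / √(1/n₁ + 1/n₂) = 0.24 / √(1/81 + 1/39) = 1.2314
Critical value for a one-sided test at α = 0.05: z_α = 1.645.
Power = P(Z > 1.645 − δ) = Φ(-0.413) = 0.3396.

Power ≈ 0.340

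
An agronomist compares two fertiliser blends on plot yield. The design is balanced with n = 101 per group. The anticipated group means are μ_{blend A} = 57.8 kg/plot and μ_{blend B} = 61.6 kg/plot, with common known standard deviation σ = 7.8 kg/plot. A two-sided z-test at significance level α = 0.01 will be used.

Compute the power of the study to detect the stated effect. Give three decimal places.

Standardized effect: d = |μ_{blend A} − μ_{blend B}| / σ = |57.8 − 61.6| / 7.8 = 0.4872
Noncentrality parameter: δ = d·√(n/2) = 0.4872 × √(101/2) = 3.4621
Two-sided α = 0.01 → critical value z_{0.005} = 2.576.
Power = Φ(δ − 2.576) + Φ(−δ − 2.576) = Φ(0.886) + Φ(-6.038) = 0.8123 + 0.0000 = 0.8123.

Power ≈ 0.812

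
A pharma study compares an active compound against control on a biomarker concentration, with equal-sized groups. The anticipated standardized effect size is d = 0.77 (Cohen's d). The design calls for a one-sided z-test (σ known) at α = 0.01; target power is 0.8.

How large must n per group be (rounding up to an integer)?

Set Φ(δ − 2.326) = 0.8; then δ − 2.326 = Φ⁻¹(0.8) = 0.842, giving δ = 3.168.
δ = d·√(n/2) ⇒ n = 2(δ/d)² = 2 × (3.168 / 0.77)² = 33.85.
Round up to the next whole unit.

n = 34 per group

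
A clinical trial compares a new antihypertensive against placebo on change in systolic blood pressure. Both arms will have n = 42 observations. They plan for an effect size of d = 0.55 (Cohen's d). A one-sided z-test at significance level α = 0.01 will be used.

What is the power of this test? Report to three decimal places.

Noncentrality parameter: δ = d·√(n/2) = 0.55 × √(42/2) = 2.5204
Critical value for a one-sided test at α = 0.01: z_α = 2.326.
Power = Φ(δ − 2.326) = Φ(0.194) = 0.5769.

Power ≈ 0.577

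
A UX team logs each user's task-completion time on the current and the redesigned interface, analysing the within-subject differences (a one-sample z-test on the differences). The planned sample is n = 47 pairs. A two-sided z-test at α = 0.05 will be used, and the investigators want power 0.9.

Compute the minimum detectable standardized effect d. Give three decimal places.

d ≈ 0.473

Required noncentrality: δ = z_{0.025} + z_{0.10} = 1.960 + 1.282 = 3.242.
(The second rejection-region term Φ(−δ − z_{α/2}) is negligible and dropped.)
δ = d·√n ⇒ d = δ/√n = 3.242/√47 = 0.4728.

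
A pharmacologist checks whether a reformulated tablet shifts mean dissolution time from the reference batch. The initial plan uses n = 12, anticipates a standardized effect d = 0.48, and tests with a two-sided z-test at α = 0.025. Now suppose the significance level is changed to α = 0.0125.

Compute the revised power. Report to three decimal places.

δ = d·√n = 0.48 × √12 = 1.6628 (unchanged). New critical value: z_{0.0063} = 2.498.
Revised power = Φ(δ − 2.498) + Φ(−δ − 2.498) = Φ(-0.835) + Φ(-4.160) = 0.2019 + 0.0000 = 0.2019.

Power ≈ 0.202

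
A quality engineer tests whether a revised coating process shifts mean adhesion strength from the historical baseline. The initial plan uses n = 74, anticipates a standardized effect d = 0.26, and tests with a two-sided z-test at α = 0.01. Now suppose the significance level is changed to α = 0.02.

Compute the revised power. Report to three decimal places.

δ = d·√n = 0.26 × √74 = 2.2366 (unchanged). New critical value: z_{0.01} = 2.326.
Revised power = Φ(δ − 2.326) + Φ(−δ − 2.326) = Φ(-0.090) + Φ(-4.563) = 0.4642 + 0.0000 = 0.4642.

Power ≈ 0.464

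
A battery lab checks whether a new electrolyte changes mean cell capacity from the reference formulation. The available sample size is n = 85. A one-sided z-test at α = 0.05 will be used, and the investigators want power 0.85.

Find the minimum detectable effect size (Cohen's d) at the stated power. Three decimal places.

d ≈ 0.291

Required noncentrality: δ = z_{0.05} + z_{0.15} = 1.645 + 1.036 = 2.681.
δ = d·√n ⇒ d = δ/√n = 2.681/√85 = 0.2908.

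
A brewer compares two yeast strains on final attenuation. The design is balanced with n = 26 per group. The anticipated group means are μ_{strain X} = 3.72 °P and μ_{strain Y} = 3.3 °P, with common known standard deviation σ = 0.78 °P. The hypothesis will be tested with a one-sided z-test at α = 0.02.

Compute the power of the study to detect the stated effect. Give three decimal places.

Power ≈ 0.455

Standardized effect: d = |μ_{strain X} − μ_{strain Y}| / σ = |3.72 − 3.3| / 0.78 = 0.5385
Noncentrality parameter: δ = d·√(n/2) = 0.5385 × √(26/2) = 1.9415
One-sided α = 0.02 → critical value z_{0.02} = 2.054.
Power = Φ(δ − 2.054) = Φ(-0.112) = 0.4553.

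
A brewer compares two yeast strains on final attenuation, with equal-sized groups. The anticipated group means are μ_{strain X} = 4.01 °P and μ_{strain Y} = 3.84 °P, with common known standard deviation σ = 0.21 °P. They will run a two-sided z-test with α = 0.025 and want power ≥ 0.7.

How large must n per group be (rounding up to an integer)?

Standardized effect: d = |μ_{strain X} − μ_{strain Y}| / σ = |4.01 − 3.84| / 0.21 = 0.8095
For power 0.7 need Φ(δ − z_{0.0125}) = 0.7, so δ = z_{0.0125} + z_{0.30} = 2.241 + 0.524 = 2.766.
(The Φ(−δ − z_{α/2}) term is vanishingly small for δ > 0 and is dropped in the standard sample-size formula.)
δ = d·√(n/2) ⇒ n = 2(δ/d)² = 2 × (2.766 / 0.8095)² = 23.35.
Rounding up, n = 24 per group.

n = 24 per group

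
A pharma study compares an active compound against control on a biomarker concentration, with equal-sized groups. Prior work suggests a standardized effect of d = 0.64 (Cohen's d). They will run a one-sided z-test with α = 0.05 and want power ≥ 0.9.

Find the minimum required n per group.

n = 42 per group

Set Φ(δ − 1.645) = 0.9; then δ − 1.645 = Φ⁻¹(0.9) = 1.282, giving δ = 2.926.
δ = d·√(n/2) ⇒ n = 2(δ/d)² = 2 × (2.926 / 0.64)² = 41.82.
Rounding up, n = 42 per group.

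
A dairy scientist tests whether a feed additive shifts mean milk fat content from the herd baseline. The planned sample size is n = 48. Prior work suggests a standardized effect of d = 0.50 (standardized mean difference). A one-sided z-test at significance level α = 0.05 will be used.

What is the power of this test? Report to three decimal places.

Noncentrality parameter: δ = d·√n = 0.50 × √48 = 3.4641
One-sided α = 0.05 → critical value z_{0.05} = 1.645.
Power = P(Z > 1.645 − δ) = Φ(1.819) = 0.9656.

Power ≈ 0.966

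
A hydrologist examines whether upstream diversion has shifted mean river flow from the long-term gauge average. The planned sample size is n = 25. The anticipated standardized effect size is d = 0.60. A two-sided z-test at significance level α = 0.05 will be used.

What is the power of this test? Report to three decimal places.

Power ≈ 0.851

Noncentrality parameter: δ = d·√n = 0.60 × √25 = 3.0000
Critical value for a two-sided test at α = 0.05: z_{α/2} = 1.960.
Power = Φ(δ − 1.960) + Φ(−δ − 1.960) = Φ(1.040) + Φ(-4.960) = 0.8508 + 0.0000 = 0.8508.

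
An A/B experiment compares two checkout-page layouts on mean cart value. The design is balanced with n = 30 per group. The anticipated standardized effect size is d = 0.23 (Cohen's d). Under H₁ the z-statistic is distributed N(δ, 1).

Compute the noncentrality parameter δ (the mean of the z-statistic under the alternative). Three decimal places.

δ ≈ 0.891

δ = d·√(n/2) = 0.23 × √(30/2) = 0.8908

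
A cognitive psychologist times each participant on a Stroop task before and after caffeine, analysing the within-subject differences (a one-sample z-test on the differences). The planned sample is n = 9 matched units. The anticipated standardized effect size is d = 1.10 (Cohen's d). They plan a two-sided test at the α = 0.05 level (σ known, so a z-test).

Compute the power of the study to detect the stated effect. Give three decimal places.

Noncentrality parameter: δ = d·√n = 1.10 × √9 = 3.3000
Critical value for a two-sided test at α = 0.05: z_{α/2} = 1.960.
Power = Φ(δ − 1.960) + Φ(−δ − 1.960) = Φ(1.340) + Φ(-5.260) = 0.9099 + 0.0000 = 0.9099.

Power ≈ 0.910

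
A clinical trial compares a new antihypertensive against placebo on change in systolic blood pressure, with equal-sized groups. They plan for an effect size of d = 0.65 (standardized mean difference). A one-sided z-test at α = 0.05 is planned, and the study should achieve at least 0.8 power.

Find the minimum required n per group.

Set Φ(δ − 1.645) = 0.8; then δ − 1.645 = Φ⁻¹(0.8) = 0.842, giving δ = 2.486.
δ = d·√(n/2) ⇒ n = 2(δ/d)² = 2 × (2.486 / 0.65)² = 29.27.
Rounding up, n = 30 per group.

n = 30 per group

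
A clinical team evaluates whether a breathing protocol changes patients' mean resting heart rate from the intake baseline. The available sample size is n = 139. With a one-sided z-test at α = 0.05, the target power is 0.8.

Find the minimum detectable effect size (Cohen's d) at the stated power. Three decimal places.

Required noncentrality: δ = z_{0.05} + z_{0.20} = 1.645 + 0.842 = 2.486.
δ = d·√n ⇒ d = δ/√n = 2.486/√139 = 0.2109.

d ≈ 0.211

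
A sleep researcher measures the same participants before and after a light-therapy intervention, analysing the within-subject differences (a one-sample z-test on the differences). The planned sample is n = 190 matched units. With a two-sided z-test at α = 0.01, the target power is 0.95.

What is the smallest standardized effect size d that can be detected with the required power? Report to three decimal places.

d ≈ 0.306

Need Φ(δ − 2.576) = 0.95, so δ = 2.576 + 1.645 = 4.221.
(Lower-tail contribution to power is negligible for δ > 0.)
δ = d·√n ⇒ d = δ/√n = 4.221/√190 = 0.3062.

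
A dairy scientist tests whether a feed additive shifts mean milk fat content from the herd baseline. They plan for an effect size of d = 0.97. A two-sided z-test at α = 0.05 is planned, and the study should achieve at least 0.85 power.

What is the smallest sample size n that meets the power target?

n = 10

For power 0.85 need Φ(δ − z_{0.025}) = 0.85, so δ = z_{0.025} + z_{0.15} = 1.960 + 1.036 = 2.996.
(For δ > 0 the lower-tail rejection region contributes negligibly to power, so the one-term inversion is standard.)
δ = d·√n ⇒ n = (δ/d)² = (2.996 / 0.97)² = 9.54.
Round up to the next whole unit.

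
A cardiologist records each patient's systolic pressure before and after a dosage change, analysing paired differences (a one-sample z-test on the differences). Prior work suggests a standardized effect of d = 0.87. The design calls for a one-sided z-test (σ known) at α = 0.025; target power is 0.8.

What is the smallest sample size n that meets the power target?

For power 0.8 need Φ(δ − z_{0.025}) = 0.8, so δ = z_{0.025} + z_{0.20} = 1.960 + 0.842 = 2.802.
δ = d·√n ⇒ n = (δ/d)² = (2.802 / 0.87)² = 10.37.
Rounding up, n = 11.

n = 11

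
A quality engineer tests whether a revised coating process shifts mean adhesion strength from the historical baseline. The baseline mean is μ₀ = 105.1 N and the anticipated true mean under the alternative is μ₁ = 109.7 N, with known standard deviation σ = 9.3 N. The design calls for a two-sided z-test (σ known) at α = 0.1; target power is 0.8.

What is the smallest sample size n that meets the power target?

Standardized effect: d = |μ₁ − μ₀| / σ = |109.7 − 105.1| / 9.3 = 0.4946
For power 0.8 need Φ(δ − z_{0.05}) = 0.8, so δ = z_{0.05} + z_{0.20} = 1.645 + 0.842 = 2.486.
(For δ > 0 the lower-tail rejection region contributes negligibly to power, so the one-term inversion is standard.)
δ = d·√n ⇒ n = (δ/d)² = (2.486 / 0.4946)² = 25.27.
Round up to the next whole unit.

n = 26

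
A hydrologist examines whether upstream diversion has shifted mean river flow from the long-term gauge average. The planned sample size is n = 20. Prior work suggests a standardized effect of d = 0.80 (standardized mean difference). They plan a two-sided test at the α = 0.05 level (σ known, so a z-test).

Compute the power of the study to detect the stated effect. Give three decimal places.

Power ≈ 0.947

Noncentrality parameter: δ = d·√n = 0.80 × √20 = 3.5777
Two-sided α = 0.05 → critical value z_{0.025} = 1.960.
Power = Φ(δ − 1.960) + Φ(−δ − 1.960) = Φ(1.618) + Φ(-5.538) = 0.9471 + 0.0000 = 0.9471.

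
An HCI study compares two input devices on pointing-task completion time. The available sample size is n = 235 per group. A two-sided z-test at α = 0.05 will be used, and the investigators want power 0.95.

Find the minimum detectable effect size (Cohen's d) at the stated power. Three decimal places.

Required noncentrality: δ = z_{0.025} + z_{0.05} = 1.960 + 1.645 = 3.605.
(Lower-tail contribution to power is negligible for δ > 0.)
δ = d·√(n/2) ⇒ d = δ/√(n/2) = 3.605/√(235/2) = 0.3326.

d ≈ 0.333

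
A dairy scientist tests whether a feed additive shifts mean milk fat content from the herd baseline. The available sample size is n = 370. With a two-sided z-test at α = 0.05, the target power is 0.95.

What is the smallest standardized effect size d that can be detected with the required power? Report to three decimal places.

d ≈ 0.187

Need Φ(δ − 1.960) = 0.95, so δ = 1.960 + 1.645 = 3.605.
(Lower-tail contribution to power is negligible for δ > 0.)
δ = d·√n ⇒ d = δ/√n = 3.605/√370 = 0.1874.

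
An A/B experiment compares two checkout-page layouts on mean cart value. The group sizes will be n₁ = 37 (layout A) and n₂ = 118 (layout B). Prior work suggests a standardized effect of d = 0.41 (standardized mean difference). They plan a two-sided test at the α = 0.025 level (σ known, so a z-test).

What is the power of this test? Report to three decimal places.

Power ≈ 0.474

Noncentrality parameter: δ = d / √(1/n₁ + 1/n₂) = 0.41 / √(1/37 + 1/118) = 2.1760
Two-sided α = 0.025 → critical value z_{0.0125} = 2.241.
Power = Φ(δ − 2.241) + Φ(−δ − 2.241) = Φ(-0.065) + Φ(-4.417) = 0.4739 + 0.0000 = 0.4739.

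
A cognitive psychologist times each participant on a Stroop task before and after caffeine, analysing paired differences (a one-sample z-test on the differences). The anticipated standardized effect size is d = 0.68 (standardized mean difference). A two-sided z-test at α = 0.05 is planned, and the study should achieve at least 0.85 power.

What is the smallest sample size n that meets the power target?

For power 0.85 need Φ(δ − z_{0.025}) = 0.85, so δ = z_{0.025} + z_{0.15} = 1.960 + 1.036 = 2.996.
(For δ > 0 the lower-tail rejection region contributes negligibly to power, so the one-term inversion is standard.)
δ = d·√n ⇒ n = (δ/d)² = (2.996 / 0.68)² = 19.42.
Rounding up, n = 20.

n = 20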